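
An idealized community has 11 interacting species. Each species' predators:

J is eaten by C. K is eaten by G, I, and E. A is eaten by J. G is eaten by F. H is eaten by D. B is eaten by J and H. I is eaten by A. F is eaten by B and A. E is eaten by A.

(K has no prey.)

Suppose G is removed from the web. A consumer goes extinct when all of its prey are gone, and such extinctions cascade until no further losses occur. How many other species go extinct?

4

Remove G.
Round 1: F (all prey gone) → extinct.
Round 2: B (all prey gone) → extinct.
Round 3: H (all prey gone) → extinct.
Round 4: D (all prey gone) → extinct.
No further losses. Total secondary extinctions: 4.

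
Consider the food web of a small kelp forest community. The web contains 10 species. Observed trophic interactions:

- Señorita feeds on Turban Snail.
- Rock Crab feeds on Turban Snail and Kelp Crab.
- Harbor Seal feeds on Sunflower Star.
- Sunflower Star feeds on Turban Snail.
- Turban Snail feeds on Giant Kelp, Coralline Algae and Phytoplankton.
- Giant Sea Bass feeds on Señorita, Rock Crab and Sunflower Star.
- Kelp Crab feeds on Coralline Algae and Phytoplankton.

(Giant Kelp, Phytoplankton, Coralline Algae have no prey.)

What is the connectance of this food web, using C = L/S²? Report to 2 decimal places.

The web has S = 10 species and L = 13 feeding links.
C = L / S² = 13 / 100 = 0.1300 ≈ 0.13.

C = 0.13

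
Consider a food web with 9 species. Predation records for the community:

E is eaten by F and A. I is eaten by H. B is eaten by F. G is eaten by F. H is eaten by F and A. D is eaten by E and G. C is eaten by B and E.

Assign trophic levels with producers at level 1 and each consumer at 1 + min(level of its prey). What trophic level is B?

Trophic level 2

C is a producer → level 1.
B eats C → level 2.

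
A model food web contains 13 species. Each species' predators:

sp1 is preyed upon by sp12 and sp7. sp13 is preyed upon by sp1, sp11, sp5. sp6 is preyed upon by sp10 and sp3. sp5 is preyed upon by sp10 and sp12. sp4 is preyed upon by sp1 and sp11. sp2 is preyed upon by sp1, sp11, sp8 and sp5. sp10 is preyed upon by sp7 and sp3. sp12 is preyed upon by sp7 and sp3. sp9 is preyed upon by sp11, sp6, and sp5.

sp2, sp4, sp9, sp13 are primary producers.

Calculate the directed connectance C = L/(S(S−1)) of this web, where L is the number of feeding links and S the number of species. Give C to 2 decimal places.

The web has S = 13 species and L = 22 feeding links.
C = L / (S(S−1)) = 22 / 156 = 0.1410 ≈ 0.14.

C = 0.14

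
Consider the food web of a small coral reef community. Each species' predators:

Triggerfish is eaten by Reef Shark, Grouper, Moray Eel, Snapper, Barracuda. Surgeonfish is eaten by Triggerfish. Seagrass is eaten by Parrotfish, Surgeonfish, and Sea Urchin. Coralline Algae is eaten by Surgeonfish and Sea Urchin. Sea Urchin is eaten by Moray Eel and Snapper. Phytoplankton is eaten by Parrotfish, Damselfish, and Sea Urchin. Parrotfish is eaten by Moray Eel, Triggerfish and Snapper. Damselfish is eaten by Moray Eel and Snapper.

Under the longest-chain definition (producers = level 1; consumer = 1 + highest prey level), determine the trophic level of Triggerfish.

Trophic level 3

Seagrass is a producer → level 1.
Parrotfish eats Seagrass (level 1); other prey at levels: Phytoplankton 1 → level 2.
Triggerfish eats Parrotfish (level 2); other prey at levels: Surgeonfish 2 → level 3.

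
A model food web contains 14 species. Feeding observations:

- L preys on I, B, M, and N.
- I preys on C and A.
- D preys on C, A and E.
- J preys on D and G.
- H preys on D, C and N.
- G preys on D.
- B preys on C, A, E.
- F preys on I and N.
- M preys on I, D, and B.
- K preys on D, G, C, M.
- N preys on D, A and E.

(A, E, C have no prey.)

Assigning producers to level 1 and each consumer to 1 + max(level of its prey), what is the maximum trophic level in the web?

4

Producers (level 1): A, E, C.
A → D → N → L gives L level 4.
No species has a prey at level 4, so no species reaches level 5.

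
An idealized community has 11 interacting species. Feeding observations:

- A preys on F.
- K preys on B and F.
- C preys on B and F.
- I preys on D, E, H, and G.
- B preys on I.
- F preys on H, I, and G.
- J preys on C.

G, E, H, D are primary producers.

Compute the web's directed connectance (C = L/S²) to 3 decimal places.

C = 0.116

The web has S = 11 species and L = 14 feeding links.
C = L / S² = 14 / 121 = 0.1157 ≈ 0.116.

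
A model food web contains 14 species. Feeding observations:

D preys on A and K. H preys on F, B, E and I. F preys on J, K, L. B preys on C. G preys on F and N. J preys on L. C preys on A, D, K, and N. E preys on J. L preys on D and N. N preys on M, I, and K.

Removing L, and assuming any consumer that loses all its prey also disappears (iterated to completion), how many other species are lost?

2

Remove L.
Round 1: J (all prey gone) → extinct.
Round 2: E (all prey gone) → extinct.
No further losses. Total secondary extinctions: 2.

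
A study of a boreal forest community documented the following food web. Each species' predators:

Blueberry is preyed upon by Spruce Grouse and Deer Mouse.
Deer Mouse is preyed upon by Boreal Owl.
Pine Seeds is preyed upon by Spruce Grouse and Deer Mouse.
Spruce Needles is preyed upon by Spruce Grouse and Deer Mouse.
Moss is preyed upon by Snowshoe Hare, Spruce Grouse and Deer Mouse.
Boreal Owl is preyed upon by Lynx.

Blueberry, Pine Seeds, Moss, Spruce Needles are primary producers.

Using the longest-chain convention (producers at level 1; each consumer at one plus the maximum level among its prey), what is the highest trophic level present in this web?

4

Producers (level 1): Blueberry, Pine Seeds, Moss, Spruce Needles.
Blueberry → Deer Mouse → Boreal Owl → Lynx gives Lynx level 4.
No species has a prey at level 4, so no species reaches level 5.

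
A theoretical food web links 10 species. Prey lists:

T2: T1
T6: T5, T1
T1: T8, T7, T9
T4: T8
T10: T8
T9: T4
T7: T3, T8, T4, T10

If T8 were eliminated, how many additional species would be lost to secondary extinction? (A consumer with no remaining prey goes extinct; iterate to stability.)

Remove T8.
Round 1: T4 (all prey gone), T10 (all prey gone) → extinct.
Round 2: T9 (all prey gone) → extinct.
No further losses. Total secondary extinctions: 3.

3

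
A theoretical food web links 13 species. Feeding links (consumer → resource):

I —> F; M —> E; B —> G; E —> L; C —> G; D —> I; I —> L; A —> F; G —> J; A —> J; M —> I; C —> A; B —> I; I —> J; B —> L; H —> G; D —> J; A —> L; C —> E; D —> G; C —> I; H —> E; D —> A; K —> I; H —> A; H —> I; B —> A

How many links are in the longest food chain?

2 links

One longest chain: L → I → K.
It has 3 species and 2 links.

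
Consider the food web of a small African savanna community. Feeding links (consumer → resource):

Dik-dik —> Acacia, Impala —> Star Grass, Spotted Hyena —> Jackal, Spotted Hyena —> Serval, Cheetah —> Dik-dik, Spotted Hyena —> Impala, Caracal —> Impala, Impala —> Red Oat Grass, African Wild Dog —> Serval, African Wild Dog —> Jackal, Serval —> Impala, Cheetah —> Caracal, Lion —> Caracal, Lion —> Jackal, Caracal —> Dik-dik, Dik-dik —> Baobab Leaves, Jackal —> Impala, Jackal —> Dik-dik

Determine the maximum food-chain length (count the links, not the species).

3 links

One longest chain: Star Grass → Impala → Serval → Spotted Hyena.
It has 4 species and 3 links.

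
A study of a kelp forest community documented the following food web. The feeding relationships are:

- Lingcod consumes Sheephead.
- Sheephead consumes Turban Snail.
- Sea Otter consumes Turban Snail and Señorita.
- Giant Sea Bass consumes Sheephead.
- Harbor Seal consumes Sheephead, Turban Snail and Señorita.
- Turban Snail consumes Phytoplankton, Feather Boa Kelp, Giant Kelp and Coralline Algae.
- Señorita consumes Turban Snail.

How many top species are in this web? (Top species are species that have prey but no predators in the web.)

Top species (has prey, but nothing eats it): Sea Otter, Harbor Seal, Giant Sea Bass, Lingcod.
Count: 4.

4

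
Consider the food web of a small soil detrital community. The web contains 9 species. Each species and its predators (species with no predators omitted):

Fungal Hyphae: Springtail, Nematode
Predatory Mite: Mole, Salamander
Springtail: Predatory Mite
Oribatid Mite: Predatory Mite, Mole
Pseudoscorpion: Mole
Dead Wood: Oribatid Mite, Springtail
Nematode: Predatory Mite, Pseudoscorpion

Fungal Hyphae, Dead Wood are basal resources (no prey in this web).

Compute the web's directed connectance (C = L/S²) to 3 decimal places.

The web has S = 9 species and L = 12 feeding links.
C = L / S² = 12 / 81 = 0.1481 ≈ 0.148.

C = 0.148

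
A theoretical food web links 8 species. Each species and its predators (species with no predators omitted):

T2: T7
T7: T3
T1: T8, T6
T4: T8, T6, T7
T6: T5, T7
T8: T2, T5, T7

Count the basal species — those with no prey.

Basal species (no prey listed): T1, T4.
Count: 2.

2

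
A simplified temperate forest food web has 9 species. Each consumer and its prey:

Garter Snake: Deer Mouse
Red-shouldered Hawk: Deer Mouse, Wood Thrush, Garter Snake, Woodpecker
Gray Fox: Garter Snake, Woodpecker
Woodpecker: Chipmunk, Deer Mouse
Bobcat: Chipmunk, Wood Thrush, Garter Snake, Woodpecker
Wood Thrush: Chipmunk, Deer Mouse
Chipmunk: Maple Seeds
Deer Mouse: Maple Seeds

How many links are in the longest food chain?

One longest chain: Maple Seeds → Chipmunk → Wood Thrush → Red-shouldered Hawk.
It has 4 species and 3 links.

3 links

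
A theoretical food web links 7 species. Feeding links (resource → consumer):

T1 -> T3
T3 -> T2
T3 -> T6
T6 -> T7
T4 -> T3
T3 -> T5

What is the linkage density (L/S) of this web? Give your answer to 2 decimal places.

There are L = 6 links among S = 7 species.
L/S = 6/7 = 0.8571 ≈ 0.86.

L/S = 0.86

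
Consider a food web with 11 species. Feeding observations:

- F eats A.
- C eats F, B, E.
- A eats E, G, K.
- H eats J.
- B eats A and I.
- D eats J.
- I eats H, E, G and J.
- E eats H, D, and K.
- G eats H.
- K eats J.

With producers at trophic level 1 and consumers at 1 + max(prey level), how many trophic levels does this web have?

6

Producers (level 1): J.
J → K → E → I → B → C gives C level 6.
No species has a prey at level 6, so no species reaches level 7.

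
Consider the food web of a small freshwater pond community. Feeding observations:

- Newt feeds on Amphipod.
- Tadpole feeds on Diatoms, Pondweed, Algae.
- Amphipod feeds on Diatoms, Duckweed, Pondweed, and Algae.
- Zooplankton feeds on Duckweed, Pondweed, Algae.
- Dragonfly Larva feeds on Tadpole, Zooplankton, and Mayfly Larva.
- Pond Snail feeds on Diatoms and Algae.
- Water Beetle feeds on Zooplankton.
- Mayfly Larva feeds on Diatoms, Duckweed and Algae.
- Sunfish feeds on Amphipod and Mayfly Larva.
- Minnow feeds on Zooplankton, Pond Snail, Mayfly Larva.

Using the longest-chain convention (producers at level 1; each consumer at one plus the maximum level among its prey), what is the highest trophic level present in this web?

Producers (level 1): Duckweed, Pondweed, Diatoms, Algae.
Duckweed → Zooplankton → Minnow gives Minnow level 3.
No species has a prey at level 3, so no species reaches level 4.

3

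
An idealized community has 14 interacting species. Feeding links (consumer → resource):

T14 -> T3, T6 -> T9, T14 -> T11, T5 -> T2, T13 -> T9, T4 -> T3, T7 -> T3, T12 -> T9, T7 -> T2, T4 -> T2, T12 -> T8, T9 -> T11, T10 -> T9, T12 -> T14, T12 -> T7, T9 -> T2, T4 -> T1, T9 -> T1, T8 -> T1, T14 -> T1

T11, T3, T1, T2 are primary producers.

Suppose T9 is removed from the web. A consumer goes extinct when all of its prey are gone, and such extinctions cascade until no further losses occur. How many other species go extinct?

Remove T9.
Round 1: T6 (all prey gone), T13 (all prey gone), T10 (all prey gone) → extinct.
No further losses. Total secondary extinctions: 3.

3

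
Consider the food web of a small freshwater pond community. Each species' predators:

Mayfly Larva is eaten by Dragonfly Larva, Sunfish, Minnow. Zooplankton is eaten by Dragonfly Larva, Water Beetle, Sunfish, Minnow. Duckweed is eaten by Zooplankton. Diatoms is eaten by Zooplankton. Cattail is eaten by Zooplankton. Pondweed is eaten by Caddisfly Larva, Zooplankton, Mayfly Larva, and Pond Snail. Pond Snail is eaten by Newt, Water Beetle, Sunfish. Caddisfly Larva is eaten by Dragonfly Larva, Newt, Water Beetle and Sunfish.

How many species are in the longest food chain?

One longest chain: Pondweed → Zooplankton → Dragonfly Larva.
It has 3 species and 2 links.

3 species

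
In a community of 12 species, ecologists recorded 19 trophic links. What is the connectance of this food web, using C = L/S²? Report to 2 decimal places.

C = 0.13

The web has S = 12 species and L = 19 feeding links.
C = L / S² = 19 / 144 = 0.1319 ≈ 0.13.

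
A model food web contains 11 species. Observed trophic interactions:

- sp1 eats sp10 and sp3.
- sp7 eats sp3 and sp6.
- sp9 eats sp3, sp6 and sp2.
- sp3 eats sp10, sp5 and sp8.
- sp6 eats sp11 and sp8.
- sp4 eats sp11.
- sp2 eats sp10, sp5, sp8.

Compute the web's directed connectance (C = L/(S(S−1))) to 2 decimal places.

The web has S = 11 species and L = 16 feeding links.
C = L / (S(S−1)) = 16 / 110 = 0.1455 ≈ 0.15.

C = 0.15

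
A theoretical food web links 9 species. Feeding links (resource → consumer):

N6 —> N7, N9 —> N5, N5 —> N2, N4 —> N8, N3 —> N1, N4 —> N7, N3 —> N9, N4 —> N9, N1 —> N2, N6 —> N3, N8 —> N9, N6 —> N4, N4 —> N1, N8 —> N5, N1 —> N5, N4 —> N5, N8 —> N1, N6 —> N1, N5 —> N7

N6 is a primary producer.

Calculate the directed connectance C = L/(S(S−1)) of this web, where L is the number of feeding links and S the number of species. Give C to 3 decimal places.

The web has S = 9 species and L = 19 feeding links.
C = L / (S(S−1)) = 19 / 72 = 0.2639 ≈ 0.264.

C = 0.264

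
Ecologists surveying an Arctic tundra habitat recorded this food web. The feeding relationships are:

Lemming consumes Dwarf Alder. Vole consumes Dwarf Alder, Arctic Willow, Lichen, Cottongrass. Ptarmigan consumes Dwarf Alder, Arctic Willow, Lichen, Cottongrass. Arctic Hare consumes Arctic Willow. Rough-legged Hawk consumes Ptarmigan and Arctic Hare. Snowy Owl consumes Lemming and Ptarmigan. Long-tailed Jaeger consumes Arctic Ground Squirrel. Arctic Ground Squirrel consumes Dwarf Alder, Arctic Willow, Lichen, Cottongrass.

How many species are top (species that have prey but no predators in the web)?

Top species (has prey, but nothing eats it): Vole, Rough-legged Hawk, Long-tailed Jaeger, Snowy Owl.
Count: 4.

4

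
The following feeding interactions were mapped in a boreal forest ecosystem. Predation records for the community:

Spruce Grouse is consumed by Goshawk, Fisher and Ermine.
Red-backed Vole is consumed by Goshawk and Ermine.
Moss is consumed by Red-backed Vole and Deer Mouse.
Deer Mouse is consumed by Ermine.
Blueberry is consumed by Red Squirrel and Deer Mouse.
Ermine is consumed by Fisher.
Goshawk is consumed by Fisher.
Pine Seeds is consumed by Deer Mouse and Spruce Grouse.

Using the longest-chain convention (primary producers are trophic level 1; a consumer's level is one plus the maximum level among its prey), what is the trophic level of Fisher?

Pine Seeds is a producer → level 1.
Deer Mouse eats Pine Seeds (level 1); other prey at levels: Blueberry 1, Moss 1 → level 2.
Ermine eats Deer Mouse (level 2); other prey at levels: Spruce Grouse 2, Red-backed Vole 2 → level 3.
Fisher eats Ermine (level 3); other prey at levels: Spruce Grouse 2, Goshawk 3 → level 4.

Trophic level 4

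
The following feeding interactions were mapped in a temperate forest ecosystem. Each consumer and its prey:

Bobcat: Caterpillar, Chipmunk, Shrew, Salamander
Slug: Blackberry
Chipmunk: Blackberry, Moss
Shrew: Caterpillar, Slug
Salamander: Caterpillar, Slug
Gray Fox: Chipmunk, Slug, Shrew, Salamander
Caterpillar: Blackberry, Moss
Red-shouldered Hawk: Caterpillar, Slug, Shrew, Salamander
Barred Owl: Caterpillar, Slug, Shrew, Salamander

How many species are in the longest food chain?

4 species

One longest chain: Blackberry → Caterpillar → Shrew → Barred Owl.
It has 4 species and 3 links.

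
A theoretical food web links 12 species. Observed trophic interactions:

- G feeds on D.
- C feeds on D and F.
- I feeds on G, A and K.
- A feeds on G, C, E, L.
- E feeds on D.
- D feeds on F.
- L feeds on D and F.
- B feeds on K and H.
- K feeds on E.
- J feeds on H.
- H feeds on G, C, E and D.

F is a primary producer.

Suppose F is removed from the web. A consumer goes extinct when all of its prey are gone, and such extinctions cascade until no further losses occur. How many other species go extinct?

11

Remove F.
Round 1: D (all prey gone) → extinct.
Round 2: L (all prey gone), C (all prey gone), E (all prey gone), G (all prey gone) → extinct.
Round 3: K (all prey gone), H (all prey gone), A (all prey gone) → extinct.
Round 4: I (all prey gone), B (all prey gone), J (all prey gone) → extinct.
No further losses. Total secondary extinctions: 11.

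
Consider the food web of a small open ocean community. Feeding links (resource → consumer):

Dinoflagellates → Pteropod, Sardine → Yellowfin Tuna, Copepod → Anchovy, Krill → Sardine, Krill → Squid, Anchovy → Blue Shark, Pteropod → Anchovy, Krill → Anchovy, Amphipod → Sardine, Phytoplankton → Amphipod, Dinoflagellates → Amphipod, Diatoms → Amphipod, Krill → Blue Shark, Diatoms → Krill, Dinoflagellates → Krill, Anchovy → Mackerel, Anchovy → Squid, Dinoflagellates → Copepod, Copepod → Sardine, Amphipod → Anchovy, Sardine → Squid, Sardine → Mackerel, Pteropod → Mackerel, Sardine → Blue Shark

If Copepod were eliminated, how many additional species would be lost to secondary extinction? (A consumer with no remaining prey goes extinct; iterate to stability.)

Remove Copepod.
Every predator of it retains at least one other prey: Anchovy still has Pteropod, Krill, Amphipod; Sardine still has Krill, Amphipod.
No consumer loses all prey, so no secondary extinctions occur.

0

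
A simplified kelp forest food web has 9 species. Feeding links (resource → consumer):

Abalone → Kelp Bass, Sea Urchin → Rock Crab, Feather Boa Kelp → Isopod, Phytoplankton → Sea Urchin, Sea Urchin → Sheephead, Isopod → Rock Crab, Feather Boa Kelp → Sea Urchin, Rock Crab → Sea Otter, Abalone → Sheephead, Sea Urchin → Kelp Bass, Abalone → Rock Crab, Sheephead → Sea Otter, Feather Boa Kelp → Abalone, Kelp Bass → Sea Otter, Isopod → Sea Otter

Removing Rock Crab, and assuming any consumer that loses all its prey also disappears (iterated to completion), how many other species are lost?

0

Remove Rock Crab.
Every predator of it retains at least one other prey: Sea Otter still has Isopod, Kelp Bass, Sheephead.
No consumer loses all prey, so no secondary extinctions occur.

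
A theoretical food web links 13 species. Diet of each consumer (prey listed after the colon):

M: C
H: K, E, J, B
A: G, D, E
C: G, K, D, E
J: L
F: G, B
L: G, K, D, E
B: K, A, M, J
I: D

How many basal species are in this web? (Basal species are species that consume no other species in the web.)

4

Basal species (no prey listed): G, K, D, E.
Count: 4.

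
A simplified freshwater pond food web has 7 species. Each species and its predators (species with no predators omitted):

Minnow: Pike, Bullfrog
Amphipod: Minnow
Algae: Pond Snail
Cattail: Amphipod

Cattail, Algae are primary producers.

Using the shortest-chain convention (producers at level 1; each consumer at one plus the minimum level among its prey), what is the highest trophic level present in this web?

4

Producers (level 1): Cattail, Algae.
Following each consumer down to its lowest-level prey: Cattail → Amphipod → Minnow → Pike (levels 1 through 4).
All prey of Pike (Minnow 3) are at level 3 or above, so Pike is at level 1 + 3 = 4.
Every consumer has at least one prey at level 3 or below, so none exceeds level 4.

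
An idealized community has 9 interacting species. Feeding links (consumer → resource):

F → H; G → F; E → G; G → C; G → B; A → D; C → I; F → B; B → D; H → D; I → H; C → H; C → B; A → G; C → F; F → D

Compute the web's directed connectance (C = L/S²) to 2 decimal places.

C = 0.20

The web has S = 9 species and L = 16 feeding links.
C = L / S² = 16 / 81 = 0.1975 ≈ 0.20.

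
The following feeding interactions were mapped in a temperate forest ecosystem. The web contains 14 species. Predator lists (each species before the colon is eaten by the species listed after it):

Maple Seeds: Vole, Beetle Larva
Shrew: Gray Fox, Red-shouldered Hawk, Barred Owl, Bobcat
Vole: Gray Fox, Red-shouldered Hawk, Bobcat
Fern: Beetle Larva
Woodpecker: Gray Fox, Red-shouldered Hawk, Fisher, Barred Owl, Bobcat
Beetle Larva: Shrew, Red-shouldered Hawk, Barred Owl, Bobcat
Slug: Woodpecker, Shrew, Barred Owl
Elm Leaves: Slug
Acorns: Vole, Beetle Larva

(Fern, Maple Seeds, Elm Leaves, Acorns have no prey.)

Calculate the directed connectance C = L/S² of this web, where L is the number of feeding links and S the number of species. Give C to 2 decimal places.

The web has S = 14 species and L = 25 feeding links.
C = L / S² = 25 / 196 = 0.1276 ≈ 0.13.

C = 0.13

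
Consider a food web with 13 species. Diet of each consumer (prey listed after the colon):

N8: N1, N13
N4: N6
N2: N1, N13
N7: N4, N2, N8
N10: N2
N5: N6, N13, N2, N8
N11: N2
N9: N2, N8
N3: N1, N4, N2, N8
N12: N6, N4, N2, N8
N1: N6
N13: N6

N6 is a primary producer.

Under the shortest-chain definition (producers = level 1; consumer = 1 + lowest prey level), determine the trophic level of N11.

N6 is a producer → level 1.
N1 eats N6 → level 2.
N2 eats N1 → level 3.
N11 eats N2 → level 4.
No prey of N11 is below level 3, so 4 is the minimum.

Trophic level 4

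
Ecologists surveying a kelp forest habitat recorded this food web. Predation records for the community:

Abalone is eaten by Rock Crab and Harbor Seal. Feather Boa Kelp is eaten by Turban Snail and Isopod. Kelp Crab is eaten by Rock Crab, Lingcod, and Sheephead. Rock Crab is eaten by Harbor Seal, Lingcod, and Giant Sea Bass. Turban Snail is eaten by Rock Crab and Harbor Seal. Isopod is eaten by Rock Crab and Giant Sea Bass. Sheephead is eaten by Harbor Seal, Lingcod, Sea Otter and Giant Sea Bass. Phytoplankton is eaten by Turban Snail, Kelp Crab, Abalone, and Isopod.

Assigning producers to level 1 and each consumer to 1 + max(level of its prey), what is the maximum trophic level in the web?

Producers (level 1): Feather Boa Kelp, Phytoplankton.
Phytoplankton → Kelp Crab → Rock Crab → Lingcod gives Lingcod level 4.
No species has a prey at level 4, so no species reaches level 5.

4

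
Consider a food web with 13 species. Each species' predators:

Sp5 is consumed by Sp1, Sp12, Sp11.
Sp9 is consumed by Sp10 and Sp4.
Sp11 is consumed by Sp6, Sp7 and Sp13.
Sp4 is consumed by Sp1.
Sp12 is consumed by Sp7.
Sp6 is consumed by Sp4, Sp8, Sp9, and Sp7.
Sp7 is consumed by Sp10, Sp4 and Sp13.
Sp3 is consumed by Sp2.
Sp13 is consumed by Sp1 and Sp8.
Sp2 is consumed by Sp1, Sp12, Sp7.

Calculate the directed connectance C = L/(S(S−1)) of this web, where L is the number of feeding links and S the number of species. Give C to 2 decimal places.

The web has S = 13 species and L = 23 feeding links.
C = L / (S(S−1)) = 23 / 156 = 0.1474 ≈ 0.15.

C = 0.15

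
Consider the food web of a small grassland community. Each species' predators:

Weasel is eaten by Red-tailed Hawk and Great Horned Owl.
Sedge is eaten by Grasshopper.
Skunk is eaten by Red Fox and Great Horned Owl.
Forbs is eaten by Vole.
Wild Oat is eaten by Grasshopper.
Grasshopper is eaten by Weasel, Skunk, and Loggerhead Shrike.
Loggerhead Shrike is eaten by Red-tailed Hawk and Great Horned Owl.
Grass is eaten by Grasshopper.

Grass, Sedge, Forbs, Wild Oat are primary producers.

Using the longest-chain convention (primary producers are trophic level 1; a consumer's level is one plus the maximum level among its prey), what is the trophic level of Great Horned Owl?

Trophic level 4

Grass is a producer → level 1.
Grasshopper eats Grass (level 1); other prey at levels: Sedge 1, Wild Oat 1 → level 2.
Loggerhead Shrike eats Grasshopper → level 3.
Great Horned Owl eats Loggerhead Shrike (level 3); other prey at levels: Weasel 3, Skunk 3 → level 4.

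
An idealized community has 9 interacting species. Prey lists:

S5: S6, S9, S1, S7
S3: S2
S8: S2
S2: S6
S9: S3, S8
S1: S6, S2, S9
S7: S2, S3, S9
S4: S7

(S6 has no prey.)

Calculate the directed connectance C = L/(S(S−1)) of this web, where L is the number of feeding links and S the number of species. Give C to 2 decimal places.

C = 0.22

The web has S = 9 species and L = 16 feeding links.
C = L / (S(S−1)) = 16 / 72 = 0.2222 ≈ 0.22.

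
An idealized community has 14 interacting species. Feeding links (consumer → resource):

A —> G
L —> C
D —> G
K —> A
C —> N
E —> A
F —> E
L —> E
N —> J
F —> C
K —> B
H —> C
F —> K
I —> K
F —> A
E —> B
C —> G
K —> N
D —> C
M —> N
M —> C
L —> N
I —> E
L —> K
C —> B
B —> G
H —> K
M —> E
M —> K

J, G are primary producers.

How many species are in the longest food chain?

4 species

One longest chain: G → B → C → H.
It has 4 species and 3 links.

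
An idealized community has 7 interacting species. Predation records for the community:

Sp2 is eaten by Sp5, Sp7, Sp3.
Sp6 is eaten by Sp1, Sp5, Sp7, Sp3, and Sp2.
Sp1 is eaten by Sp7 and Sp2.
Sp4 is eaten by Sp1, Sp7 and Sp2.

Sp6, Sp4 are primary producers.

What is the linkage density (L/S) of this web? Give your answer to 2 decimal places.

L/S = 1.86

There are L = 13 links among S = 7 species.
L/S = 13/7 = 1.8571 ≈ 1.86.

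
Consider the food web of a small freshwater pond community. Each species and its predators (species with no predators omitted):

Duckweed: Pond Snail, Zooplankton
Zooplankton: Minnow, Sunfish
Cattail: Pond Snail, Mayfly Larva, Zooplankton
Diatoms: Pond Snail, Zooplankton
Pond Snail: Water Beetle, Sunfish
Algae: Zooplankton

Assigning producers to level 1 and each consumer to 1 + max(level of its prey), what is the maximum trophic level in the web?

3

Producers (level 1): Algae, Diatoms, Cattail, Duckweed.
Diatoms → Pond Snail → Sunfish gives Sunfish level 3.
No species has a prey at level 3, so no species reaches level 4.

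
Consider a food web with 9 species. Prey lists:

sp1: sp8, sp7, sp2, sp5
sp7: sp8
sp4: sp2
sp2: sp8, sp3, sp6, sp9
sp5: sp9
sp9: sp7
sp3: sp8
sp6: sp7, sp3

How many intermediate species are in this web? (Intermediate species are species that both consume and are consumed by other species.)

6

Intermediate species (has both prey and predators): sp7, sp3, sp6, sp9, sp2, sp5.
Count: 6.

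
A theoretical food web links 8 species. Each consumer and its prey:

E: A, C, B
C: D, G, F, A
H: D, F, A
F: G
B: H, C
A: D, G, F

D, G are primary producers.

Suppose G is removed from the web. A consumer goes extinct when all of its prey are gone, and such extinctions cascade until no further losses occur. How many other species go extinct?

Remove G.
Round 1: F (all prey gone) → extinct.
No further losses. Total secondary extinctions: 1.

1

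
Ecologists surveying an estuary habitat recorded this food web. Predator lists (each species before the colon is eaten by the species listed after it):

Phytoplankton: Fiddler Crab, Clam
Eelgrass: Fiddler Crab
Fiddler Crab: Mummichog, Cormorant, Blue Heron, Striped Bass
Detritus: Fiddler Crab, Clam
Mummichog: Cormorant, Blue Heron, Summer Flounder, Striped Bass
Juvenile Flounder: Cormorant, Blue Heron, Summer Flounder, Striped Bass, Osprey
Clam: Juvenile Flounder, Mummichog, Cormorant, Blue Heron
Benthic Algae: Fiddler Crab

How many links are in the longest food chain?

3 links

One longest chain: Detritus → Clam → Juvenile Flounder → Cormorant.
It has 4 species and 3 links.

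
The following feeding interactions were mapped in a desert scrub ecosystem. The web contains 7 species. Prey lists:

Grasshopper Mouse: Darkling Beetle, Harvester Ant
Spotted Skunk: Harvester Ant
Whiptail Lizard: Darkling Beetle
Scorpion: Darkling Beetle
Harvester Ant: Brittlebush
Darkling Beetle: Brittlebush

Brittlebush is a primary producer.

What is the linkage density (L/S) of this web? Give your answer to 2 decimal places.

There are L = 7 links among S = 7 species.
L/S = 7/7 = 1.0000 ≈ 1.00.

L/S = 1.00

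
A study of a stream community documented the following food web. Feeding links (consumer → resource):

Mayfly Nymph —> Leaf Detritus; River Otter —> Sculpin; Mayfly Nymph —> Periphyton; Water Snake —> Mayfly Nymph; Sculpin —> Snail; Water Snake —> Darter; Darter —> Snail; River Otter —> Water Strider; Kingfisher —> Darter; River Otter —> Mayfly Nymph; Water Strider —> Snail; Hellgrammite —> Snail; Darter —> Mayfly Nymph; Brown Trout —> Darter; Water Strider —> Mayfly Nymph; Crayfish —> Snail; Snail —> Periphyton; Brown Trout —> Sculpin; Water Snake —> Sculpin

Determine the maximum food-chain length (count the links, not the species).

3 links

One longest chain: Periphyton → Snail → Darter → Kingfisher.
It has 4 species and 3 links.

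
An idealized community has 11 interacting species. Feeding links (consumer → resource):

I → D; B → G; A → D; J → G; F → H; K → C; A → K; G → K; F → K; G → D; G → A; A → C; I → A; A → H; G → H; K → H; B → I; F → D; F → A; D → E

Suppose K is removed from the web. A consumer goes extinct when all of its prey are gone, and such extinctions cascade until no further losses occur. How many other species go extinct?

0

Remove K.
Every predator of it retains at least one other prey: A still has C, H, D; F still has H, D, A; G still has H, D, A.
No consumer loses all prey, so no secondary extinctions occur.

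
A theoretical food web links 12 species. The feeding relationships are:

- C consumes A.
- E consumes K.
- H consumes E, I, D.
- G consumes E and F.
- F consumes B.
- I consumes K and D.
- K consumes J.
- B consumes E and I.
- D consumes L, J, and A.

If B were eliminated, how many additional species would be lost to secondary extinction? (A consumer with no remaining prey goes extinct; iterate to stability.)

Remove B.
Round 1: F (all prey gone) → extinct.
No further losses. Total secondary extinctions: 1.

1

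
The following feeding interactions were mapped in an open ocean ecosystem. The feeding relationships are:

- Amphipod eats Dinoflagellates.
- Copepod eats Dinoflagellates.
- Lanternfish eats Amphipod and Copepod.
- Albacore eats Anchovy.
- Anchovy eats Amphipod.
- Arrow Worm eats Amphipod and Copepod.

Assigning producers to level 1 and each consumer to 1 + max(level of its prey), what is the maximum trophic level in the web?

4

Producers (level 1): Dinoflagellates.
Dinoflagellates → Amphipod → Anchovy → Albacore gives Albacore level 4.
No species has a prey at level 4, so no species reaches level 5.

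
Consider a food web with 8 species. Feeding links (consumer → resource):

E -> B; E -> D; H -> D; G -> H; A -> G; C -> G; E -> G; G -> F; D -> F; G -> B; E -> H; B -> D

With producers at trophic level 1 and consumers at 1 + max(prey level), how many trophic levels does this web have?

5

Producers (level 1): F.
F → D → H → G → C gives C level 5.
No species has a prey at level 5, so no species reaches level 6.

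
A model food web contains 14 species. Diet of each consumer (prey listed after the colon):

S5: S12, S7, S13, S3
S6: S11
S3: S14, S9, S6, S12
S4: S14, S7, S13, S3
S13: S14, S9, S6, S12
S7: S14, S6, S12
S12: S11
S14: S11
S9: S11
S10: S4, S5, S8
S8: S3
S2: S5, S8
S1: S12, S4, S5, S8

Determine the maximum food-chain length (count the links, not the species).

One longest chain: S11 → S14 → S7 → S4 → S1.
It has 5 species and 4 links.

4 links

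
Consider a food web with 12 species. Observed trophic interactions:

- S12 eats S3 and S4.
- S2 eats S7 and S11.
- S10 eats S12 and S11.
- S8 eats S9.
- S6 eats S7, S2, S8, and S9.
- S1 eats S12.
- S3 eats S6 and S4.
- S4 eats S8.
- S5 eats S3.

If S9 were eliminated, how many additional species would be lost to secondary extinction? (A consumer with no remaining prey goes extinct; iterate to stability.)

2

Remove S9.
Round 1: S8 (all prey gone) → extinct.
Round 2: S4 (all prey gone) → extinct.
No further losses. Total secondary extinctions: 2.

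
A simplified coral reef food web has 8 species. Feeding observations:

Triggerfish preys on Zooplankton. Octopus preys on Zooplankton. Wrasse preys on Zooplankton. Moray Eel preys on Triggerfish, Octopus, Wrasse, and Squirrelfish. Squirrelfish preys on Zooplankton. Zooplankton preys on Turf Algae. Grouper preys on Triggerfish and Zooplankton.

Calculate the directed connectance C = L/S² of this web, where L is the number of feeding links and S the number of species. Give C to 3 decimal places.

C = 0.172

The web has S = 8 species and L = 11 feeding links.
C = L / S² = 11 / 64 = 0.1719 ≈ 0.172.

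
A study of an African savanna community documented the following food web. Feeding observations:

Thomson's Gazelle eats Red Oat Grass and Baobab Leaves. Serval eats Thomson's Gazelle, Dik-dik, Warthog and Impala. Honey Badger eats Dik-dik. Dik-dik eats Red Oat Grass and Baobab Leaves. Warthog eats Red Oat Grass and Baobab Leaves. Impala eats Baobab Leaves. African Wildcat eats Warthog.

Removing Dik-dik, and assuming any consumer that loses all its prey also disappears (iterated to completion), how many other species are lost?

Remove Dik-dik.
Round 1: Honey Badger (all prey gone) → extinct.
No further losses. Total secondary extinctions: 1.

1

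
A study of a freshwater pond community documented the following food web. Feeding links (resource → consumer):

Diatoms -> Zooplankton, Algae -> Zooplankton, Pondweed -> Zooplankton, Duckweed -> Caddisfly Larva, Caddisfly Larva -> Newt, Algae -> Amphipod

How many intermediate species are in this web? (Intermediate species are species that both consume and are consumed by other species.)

Intermediate species (has both prey and predators): Caddisfly Larva.
Count: 1.

1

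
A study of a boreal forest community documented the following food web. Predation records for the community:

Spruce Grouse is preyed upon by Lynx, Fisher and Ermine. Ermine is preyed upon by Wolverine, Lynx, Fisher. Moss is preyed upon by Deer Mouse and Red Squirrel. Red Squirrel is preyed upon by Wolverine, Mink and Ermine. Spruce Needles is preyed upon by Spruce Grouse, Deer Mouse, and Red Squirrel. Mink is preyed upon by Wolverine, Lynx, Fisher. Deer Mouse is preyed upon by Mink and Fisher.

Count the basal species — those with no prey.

Basal species (no prey listed): Moss, Spruce Needles.
Count: 2.

2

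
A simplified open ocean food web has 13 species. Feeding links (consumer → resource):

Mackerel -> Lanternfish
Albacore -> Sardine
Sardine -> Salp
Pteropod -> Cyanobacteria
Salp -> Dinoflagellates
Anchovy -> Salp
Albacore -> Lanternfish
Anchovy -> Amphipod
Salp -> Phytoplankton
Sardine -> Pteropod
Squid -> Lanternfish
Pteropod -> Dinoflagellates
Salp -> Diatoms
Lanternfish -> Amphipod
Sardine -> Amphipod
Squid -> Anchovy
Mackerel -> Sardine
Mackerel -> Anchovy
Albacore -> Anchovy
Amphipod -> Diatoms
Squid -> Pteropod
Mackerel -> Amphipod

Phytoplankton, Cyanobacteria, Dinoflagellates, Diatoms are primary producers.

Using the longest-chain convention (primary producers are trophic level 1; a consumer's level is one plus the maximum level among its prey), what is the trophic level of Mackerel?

Trophic level 4

Cyanobacteria is a producer → level 1.
Pteropod eats Cyanobacteria (level 1); other prey at levels: Dinoflagellates 1 → level 2.
Sardine eats Pteropod (level 2); other prey at levels: Salp 2, Amphipod 2 → level 3.
Mackerel eats Sardine (level 3); other prey at levels: Amphipod 2, Lanternfish 3, Anchovy 3 → level 4.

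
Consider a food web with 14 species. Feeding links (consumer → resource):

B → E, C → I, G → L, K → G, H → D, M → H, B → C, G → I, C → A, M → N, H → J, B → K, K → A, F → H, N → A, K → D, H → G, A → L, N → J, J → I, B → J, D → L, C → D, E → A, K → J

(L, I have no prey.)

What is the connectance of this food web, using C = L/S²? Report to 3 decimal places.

The web has S = 14 species and L = 25 feeding links.
C = L / S² = 25 / 196 = 0.1276 ≈ 0.128.

C = 0.128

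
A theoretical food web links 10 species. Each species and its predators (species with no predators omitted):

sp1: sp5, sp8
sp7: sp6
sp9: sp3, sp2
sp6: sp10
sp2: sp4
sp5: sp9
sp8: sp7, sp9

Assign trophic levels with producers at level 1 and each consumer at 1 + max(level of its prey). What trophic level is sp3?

sp1 is a producer → level 1.
sp5 eats sp1 → level 2.
sp9 eats sp5 (level 2); other prey at levels: sp8 2 → level 3.
sp3 eats sp9 → level 4.

Trophic level 4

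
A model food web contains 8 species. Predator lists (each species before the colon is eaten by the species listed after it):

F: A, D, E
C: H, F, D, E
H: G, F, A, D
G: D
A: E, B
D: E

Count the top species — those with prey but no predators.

2

Top species (has prey, but nothing eats it): E, B.
Count: 2.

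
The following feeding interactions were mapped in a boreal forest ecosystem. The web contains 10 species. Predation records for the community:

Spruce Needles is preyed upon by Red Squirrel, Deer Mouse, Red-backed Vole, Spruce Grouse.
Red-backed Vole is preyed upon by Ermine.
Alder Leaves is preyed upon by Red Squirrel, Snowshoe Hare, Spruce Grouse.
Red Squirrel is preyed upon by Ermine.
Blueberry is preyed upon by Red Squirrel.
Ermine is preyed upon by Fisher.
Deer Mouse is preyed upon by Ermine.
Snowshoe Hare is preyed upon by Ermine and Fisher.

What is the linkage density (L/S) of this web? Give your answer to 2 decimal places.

There are L = 14 links among S = 10 species.
L/S = 14/10 = 1.4000 ≈ 1.40.

L/S = 1.40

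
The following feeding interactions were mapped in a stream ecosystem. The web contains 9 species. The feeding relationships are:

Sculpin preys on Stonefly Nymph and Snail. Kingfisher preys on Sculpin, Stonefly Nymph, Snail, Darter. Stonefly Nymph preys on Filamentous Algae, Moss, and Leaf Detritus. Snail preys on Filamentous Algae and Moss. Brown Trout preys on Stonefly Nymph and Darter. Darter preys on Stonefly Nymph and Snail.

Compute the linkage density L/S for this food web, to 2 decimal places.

L/S = 1.67

There are L = 15 links among S = 9 species.
L/S = 15/9 = 1.6667 ≈ 1.67.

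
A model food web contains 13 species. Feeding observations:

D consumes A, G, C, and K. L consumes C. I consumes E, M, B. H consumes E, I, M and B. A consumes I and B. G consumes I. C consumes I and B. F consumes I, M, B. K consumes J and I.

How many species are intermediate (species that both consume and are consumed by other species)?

Intermediate species (has both prey and predators): I, A, K, G, C.
Count: 5.

5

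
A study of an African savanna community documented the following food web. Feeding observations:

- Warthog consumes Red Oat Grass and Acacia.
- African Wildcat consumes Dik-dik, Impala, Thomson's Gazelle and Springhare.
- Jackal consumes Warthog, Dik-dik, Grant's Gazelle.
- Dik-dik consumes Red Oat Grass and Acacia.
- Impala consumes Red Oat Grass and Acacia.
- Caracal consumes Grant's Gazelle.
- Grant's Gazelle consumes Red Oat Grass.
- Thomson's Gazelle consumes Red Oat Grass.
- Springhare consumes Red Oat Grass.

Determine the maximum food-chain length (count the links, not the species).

2 links

One longest chain: Red Oat Grass → Thomson's Gazelle → African Wildcat.
It has 3 species and 2 links.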